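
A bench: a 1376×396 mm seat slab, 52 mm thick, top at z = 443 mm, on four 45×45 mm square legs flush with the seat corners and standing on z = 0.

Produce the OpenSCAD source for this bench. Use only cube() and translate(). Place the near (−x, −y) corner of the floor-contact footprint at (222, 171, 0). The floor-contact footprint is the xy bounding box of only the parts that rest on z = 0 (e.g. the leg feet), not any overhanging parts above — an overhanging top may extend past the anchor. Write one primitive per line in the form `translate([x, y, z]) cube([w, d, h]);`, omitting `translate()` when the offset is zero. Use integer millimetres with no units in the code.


// leg_h = 443 − 52 = 391
translate([222, 171, 391]) cube([1376, 396, 52]);
translate([222, 171, 0]) cube([45, 45, 391]);
translate([222, 522, 0]) cube([45, 45, 391]);
translate([1553, 171, 0]) cube([45, 45, 391]);
translate([1553, 522, 0]) cube([45, 45, 391]);


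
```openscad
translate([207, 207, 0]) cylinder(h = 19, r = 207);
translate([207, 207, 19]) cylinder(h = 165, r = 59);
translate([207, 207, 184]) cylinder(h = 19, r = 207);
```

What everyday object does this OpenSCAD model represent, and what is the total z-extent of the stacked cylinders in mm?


A spool. The overall height is 203 mm.

Three coaxial cylinders, large–small–large — a spool. Two 19 mm flanges and a 165 mm core give 19 + 165 + 19 = 203 mm.


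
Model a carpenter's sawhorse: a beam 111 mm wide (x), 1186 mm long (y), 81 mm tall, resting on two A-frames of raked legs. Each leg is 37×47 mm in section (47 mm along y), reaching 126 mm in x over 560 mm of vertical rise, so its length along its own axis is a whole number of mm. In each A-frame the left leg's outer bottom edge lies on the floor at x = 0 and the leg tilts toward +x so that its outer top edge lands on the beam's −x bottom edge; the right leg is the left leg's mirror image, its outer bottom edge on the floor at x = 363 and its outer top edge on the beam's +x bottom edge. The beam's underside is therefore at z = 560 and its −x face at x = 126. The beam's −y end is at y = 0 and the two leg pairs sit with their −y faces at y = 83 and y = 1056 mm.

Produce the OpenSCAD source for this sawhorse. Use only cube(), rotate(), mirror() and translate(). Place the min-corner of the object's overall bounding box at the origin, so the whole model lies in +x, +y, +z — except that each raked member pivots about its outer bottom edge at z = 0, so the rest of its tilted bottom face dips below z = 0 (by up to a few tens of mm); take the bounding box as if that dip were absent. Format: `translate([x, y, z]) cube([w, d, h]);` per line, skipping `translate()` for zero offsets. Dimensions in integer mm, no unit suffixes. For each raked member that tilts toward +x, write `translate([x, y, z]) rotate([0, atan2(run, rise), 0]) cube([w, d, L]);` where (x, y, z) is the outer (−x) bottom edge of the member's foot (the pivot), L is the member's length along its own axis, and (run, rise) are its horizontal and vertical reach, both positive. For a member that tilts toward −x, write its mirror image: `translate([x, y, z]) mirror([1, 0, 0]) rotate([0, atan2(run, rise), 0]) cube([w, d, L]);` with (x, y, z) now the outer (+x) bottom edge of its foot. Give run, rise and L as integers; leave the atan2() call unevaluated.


// leg length = √(126² + 560²) = 574
// right-leg outer foot x = 2·126 + 111 = 363
// beam min-corner = (126, 0, 560)
translate([126, 0, 560]) cube([111, 1186, 81]);
translate([0, 83, 0]) rotate([0, atan2(126, 560), 0]) cube([37, 47, 574]);
translate([363, 83, 0]) mirror([1, 0, 0]) rotate([0, atan2(126, 560), 0]) cube([37, 47, 574]);
translate([0, 1056, 0]) rotate([0, atan2(126, 560), 0]) cube([37, 47, 574]);
translate([363, 1056, 0]) mirror([1, 0, 0]) rotate([0, atan2(126, 560), 0]) cube([37, 47, 574]);


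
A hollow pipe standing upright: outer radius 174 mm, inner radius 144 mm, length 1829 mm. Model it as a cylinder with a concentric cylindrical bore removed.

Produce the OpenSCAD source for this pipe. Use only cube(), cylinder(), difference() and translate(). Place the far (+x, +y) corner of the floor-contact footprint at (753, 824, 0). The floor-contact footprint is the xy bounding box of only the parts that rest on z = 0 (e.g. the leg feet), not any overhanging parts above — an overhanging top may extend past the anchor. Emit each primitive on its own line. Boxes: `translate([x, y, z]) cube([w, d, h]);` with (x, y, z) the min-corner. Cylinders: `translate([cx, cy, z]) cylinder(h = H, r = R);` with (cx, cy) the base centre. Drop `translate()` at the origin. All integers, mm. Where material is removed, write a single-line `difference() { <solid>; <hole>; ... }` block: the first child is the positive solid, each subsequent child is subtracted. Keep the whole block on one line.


difference() { translate([579, 650, 0]) cylinder(h = 1829, r = 174); translate([579, 650, 0]) cylinder(h = 1829, r = 144); }


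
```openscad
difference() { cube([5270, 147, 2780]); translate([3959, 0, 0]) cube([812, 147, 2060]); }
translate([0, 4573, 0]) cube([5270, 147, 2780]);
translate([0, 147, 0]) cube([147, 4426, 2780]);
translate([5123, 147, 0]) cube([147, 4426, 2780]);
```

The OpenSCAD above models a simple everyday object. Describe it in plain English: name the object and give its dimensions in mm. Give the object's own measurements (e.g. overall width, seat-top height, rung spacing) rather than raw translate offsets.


A single room: four walls, each 2780 mm tall and 147 mm thick, enclosing an outside footprint 5270×4720 mm (x × y), no floor or roof. The front and back walls (−y and +y sides) run the full x-width; the side walls fit between their inner faces. A door opening 812 mm wide and 2060 mm tall is cut through the front wall from the floor up, its −x edge 3959 mm from the wall's −x end.


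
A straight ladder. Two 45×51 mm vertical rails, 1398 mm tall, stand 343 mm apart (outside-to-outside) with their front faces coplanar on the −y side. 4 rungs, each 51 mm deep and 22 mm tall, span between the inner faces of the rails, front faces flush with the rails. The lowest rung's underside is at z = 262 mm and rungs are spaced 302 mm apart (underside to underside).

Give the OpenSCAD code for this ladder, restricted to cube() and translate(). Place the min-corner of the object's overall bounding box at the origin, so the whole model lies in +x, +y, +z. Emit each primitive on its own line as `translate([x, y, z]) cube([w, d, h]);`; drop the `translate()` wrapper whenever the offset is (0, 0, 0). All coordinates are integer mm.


cube([45, 51, 1398]);
translate([298, 0, 0]) cube([45, 51, 1398]);
translate([45, 0, 262]) cube([253, 51, 22]);
translate([45, 0, 564]) cube([253, 51, 22]);
translate([45, 0, 866]) cube([253, 51, 22]);
translate([45, 0, 1168]) cube([253, 51, 22]);


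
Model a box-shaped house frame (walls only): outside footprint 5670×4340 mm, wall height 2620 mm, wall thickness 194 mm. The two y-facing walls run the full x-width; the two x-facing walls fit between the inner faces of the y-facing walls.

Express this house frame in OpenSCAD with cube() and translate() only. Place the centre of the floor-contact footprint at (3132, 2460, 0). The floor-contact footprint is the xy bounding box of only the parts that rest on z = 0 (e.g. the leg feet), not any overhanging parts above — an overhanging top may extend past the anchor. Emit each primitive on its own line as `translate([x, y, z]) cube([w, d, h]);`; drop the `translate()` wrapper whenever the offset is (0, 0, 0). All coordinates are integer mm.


translate([297, 290, 0]) cube([5670, 194, 2620]);
translate([297, 4436, 0]) cube([5670, 194, 2620]);
translate([297, 484, 0]) cube([194, 3952, 2620]);
translate([5773, 484, 0]) cube([194, 3952, 2620]);


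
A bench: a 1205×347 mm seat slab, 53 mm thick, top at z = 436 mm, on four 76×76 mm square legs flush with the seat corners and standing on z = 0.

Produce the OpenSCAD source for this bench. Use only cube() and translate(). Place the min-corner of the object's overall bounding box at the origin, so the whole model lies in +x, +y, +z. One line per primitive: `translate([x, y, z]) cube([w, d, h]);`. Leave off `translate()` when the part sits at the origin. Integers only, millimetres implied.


translate([0, 0, 383]) cube([1205, 347, 53]);
cube([76, 76, 383]);
translate([0, 271, 0]) cube([76, 76, 383]);
translate([1129, 0, 0]) cube([76, 76, 383]);
translate([1129, 271, 0]) cube([76, 76, 383]);


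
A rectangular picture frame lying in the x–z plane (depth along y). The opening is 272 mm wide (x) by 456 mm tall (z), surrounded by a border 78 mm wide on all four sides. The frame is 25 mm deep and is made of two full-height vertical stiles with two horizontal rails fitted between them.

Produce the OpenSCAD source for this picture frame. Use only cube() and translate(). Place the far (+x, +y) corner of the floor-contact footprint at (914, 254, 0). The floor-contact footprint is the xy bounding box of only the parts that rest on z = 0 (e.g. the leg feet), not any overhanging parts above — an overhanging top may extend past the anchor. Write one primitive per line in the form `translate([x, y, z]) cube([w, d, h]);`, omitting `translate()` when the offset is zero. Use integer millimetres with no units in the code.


translate([486, 229, 0]) cube([78, 25, 612]);
translate([836, 229, 0]) cube([78, 25, 612]);
translate([564, 229, 0]) cube([272, 25, 78]);
translate([564, 229, 534]) cube([272, 25, 78]);


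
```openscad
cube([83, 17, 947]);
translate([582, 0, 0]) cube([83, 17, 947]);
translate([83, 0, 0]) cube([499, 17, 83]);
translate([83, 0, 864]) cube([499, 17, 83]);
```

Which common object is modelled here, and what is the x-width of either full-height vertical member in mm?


A picture frame. The border width is 83 mm.

Four thin pieces enclosing a rectangular opening — a picture frame. The two full-height stiles are 947 mm tall; the top rail sits at z = 864 and is 83 mm tall, so the border above the opening is 947 − 864 = 83 mm, matching the stile x-width.


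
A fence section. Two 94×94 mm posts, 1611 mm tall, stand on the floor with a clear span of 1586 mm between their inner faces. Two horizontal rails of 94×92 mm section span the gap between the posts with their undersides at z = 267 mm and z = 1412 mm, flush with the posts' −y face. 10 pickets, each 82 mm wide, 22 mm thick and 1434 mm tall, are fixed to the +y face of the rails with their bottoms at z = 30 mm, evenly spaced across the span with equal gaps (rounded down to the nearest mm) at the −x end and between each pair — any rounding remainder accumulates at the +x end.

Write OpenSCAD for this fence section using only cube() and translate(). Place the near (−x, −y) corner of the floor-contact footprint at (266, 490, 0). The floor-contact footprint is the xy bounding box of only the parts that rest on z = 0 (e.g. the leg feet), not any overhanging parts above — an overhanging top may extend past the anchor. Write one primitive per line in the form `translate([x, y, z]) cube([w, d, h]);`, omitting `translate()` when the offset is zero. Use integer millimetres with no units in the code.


translate([266, 490, 0]) cube([94, 94, 1611]);
translate([1946, 490, 0]) cube([94, 94, 1611]);
translate([360, 490, 267]) cube([1586, 94, 92]);
translate([360, 490, 1412]) cube([1586, 94, 92]);
translate([429, 584, 30]) cube([82, 22, 1434]);
translate([580, 584, 30]) cube([82, 22, 1434]);
translate([731, 584, 30]) cube([82, 22, 1434]);
translate([882, 584, 30]) cube([82, 22, 1434]);
translate([1033, 584, 30]) cube([82, 22, 1434]);
translate([1184, 584, 30]) cube([82, 22, 1434]);
translate([1335, 584, 30]) cube([82, 22, 1434]);
translate([1486, 584, 30]) cube([82, 22, 1434]);
translate([1637, 584, 30]) cube([82, 22, 1434]);
translate([1788, 584, 30]) cube([82, 22, 1434]);


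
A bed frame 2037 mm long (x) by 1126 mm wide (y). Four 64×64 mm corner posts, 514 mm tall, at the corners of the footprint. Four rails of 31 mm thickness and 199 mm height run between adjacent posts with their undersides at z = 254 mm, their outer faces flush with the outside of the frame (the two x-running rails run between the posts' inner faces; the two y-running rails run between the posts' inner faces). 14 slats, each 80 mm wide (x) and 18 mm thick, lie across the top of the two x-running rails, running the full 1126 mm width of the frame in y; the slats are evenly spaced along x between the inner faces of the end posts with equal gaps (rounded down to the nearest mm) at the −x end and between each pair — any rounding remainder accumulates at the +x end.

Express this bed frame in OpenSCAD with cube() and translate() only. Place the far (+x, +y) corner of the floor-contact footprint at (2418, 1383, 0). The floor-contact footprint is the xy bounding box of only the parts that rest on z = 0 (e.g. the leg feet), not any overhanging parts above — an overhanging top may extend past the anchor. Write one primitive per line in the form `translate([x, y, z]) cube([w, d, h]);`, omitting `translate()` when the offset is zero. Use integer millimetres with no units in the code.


// slat z = rail_z + rail_h = 254 + 199 = 453
// slat gap = ⌊(1909 − 14·80) / 15⌋ = 52
translate([381, 257, 0]) cube([64, 64, 514]);
translate([381, 1319, 0]) cube([64, 64, 514]);
translate([2354, 257, 0]) cube([64, 64, 514]);
translate([2354, 1319, 0]) cube([64, 64, 514]);
translate([445, 257, 254]) cube([1909, 31, 199]);
translate([445, 1352, 254]) cube([1909, 31, 199]);
translate([381, 321, 254]) cube([31, 998, 199]);
translate([2387, 321, 254]) cube([31, 998, 199]);
translate([497, 257, 453]) cube([80, 1126, 18]);
translate([629, 257, 453]) cube([80, 1126, 18]);
translate([761, 257, 453]) cube([80, 1126, 18]);
translate([893, 257, 453]) cube([80, 1126, 18]);
translate([1025, 257, 453]) cube([80, 1126, 18]);
translate([1157, 257, 453]) cube([80, 1126, 18]);
translate([1289, 257, 453]) cube([80, 1126, 18]);
translate([1421, 257, 453]) cube([80, 1126, 18]);
translate([1553, 257, 453]) cube([80, 1126, 18]);
translate([1685, 257, 453]) cube([80, 1126, 18]);
translate([1817, 257, 453]) cube([80, 1126, 18]);
translate([1949, 257, 453]) cube([80, 1126, 18]);
translate([2081, 257, 453]) cube([80, 1126, 18]);
translate([2213, 257, 453]) cube([80, 1126, 18]);


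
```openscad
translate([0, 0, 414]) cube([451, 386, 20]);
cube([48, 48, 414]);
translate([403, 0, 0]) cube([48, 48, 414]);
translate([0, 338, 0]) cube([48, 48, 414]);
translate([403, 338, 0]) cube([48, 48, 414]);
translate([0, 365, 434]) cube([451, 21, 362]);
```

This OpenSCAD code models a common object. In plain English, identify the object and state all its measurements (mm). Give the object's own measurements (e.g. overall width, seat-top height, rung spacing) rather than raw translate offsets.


A chair. The seat is a 451×386×20 mm slab with its top at z = 434 mm, on four 48×48 mm corner legs (flush with the seat edges, standing on z = 0). A flat backrest 21 mm thick, 362 mm tall, spans the full seat width and rises from the seat top along its +y edge, rear face flush with the rear of the seat.


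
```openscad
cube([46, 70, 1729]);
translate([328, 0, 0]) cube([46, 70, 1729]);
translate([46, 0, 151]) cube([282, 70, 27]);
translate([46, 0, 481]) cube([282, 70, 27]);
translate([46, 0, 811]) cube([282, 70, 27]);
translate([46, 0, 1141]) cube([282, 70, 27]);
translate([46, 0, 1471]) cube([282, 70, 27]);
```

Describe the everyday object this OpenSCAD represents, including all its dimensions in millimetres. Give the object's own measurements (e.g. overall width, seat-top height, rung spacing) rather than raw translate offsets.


A straight ladder. Two 46×70 mm vertical rails, 1729 mm tall, stand 374 mm apart (outside-to-outside) with their front faces coplanar on the −y side. 5 rungs, each 70 mm deep and 27 mm tall, span between the inner faces of the rails, front faces flush with the rails. The lowest rung's underside is at z = 151 mm and rungs are spaced 330 mm apart (underside to underside).


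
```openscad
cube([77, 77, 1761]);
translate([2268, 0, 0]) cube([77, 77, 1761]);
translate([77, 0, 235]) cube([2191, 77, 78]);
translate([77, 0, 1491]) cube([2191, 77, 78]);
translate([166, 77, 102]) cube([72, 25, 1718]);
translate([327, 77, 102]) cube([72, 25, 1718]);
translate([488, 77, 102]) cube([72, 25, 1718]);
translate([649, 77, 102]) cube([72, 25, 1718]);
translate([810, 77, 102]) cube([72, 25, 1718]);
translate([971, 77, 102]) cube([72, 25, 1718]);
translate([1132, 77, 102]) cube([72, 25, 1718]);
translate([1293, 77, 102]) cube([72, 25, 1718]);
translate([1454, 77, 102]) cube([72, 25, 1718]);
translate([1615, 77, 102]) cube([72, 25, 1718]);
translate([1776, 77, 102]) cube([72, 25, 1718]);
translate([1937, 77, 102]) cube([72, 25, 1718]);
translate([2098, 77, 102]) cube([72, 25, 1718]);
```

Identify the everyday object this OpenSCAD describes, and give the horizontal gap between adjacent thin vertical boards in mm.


A fence section. The picket gap is 89 mm.

Two posts, two rails, 13 pickets — a fence section. Span 2191 mm holds 13 pickets of 72 mm with 14 equal gaps: ⌊(2191 − 13·72) / 14⌋ = 89 mm.


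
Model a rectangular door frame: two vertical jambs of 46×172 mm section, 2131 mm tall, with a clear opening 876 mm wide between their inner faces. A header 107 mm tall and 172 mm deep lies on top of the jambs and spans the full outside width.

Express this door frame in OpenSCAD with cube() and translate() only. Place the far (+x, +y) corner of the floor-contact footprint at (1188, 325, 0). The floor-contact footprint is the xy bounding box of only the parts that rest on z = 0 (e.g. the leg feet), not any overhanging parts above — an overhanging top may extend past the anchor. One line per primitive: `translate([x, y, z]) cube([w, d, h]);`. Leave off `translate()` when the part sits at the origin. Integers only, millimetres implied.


translate([220, 153, 0]) cube([46, 172, 2131]);
translate([1142, 153, 0]) cube([46, 172, 2131]);
translate([220, 153, 2131]) cube([968, 172, 107]);


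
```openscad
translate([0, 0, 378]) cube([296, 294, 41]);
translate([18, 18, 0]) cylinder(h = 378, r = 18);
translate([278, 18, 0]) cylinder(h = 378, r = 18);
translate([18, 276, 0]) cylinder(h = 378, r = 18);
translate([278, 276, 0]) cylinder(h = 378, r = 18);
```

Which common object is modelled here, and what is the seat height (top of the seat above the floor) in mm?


A stool. The seat height is 419 mm.

A 296×294×41 slab at z = 378 on four corner cylinders — a stool. The seat top is 378 + 41 = 419 mm.


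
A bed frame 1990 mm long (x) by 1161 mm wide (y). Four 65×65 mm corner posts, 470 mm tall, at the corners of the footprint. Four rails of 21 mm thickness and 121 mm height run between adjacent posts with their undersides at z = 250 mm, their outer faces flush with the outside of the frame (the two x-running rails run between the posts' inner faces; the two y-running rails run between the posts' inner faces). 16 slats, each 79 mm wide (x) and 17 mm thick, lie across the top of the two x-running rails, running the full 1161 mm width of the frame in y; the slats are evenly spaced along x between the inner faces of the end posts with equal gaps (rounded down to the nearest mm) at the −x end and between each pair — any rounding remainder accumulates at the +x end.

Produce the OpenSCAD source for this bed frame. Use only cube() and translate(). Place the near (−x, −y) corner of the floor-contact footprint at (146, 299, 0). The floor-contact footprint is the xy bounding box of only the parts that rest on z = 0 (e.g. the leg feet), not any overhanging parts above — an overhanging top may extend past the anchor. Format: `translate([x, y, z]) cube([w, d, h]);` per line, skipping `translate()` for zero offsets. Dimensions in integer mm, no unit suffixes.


// slat z = rail_z + rail_h = 250 + 121 = 371
// slat gap = ⌊(1860 − 16·79) / 17⌋ = 35
translate([146, 299, 0]) cube([65, 65, 470]);
translate([146, 1395, 0]) cube([65, 65, 470]);
translate([2071, 299, 0]) cube([65, 65, 470]);
translate([2071, 1395, 0]) cube([65, 65, 470]);
translate([211, 299, 250]) cube([1860, 21, 121]);
translate([211, 1439, 250]) cube([1860, 21, 121]);
translate([146, 364, 250]) cube([21, 1031, 121]);
translate([2115, 364, 250]) cube([21, 1031, 121]);
translate([246, 299, 371]) cube([79, 1161, 17]);
translate([360, 299, 371]) cube([79, 1161, 17]);
translate([474, 299, 371]) cube([79, 1161, 17]);
translate([588, 299, 371]) cube([79, 1161, 17]);
translate([702, 299, 371]) cube([79, 1161, 17]);
translate([816, 299, 371]) cube([79, 1161, 17]);
translate([930, 299, 371]) cube([79, 1161, 17]);
translate([1044, 299, 371]) cube([79, 1161, 17]);
translate([1158, 299, 371]) cube([79, 1161, 17]);
translate([1272, 299, 371]) cube([79, 1161, 17]);
translate([1386, 299, 371]) cube([79, 1161, 17]);
translate([1500, 299, 371]) cube([79, 1161, 17]);
translate([1614, 299, 371]) cube([79, 1161, 17]);
translate([1728, 299, 371]) cube([79, 1161, 17]);
translate([1842, 299, 371]) cube([79, 1161, 17]);
translate([1956, 299, 371]) cube([79, 1161, 17]);


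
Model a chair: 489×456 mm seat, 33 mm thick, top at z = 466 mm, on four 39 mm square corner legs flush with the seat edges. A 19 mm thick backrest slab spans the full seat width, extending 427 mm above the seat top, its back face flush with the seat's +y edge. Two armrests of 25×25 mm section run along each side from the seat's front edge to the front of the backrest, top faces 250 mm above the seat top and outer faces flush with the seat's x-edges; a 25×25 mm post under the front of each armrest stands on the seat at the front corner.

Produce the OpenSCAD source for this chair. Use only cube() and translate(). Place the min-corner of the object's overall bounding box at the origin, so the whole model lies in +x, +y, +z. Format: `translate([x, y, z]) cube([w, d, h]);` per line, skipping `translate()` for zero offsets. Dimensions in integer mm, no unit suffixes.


// leg_h = 466 - 33 = 433
// arm post h = 250 - 25 = 225
translate([0, 0, 433]) cube([489, 456, 33]);
cube([39, 39, 433]);
translate([450, 0, 0]) cube([39, 39, 433]);
translate([0, 417, 0]) cube([39, 39, 433]);
translate([450, 417, 0]) cube([39, 39, 433]);
translate([0, 437, 466]) cube([489, 19, 427]);
translate([0, 0, 691]) cube([25, 437, 25]);
translate([464, 0, 691]) cube([25, 437, 25]);
translate([0, 0, 466]) cube([25, 25, 225]);
translate([464, 0, 466]) cube([25, 25, 225]);


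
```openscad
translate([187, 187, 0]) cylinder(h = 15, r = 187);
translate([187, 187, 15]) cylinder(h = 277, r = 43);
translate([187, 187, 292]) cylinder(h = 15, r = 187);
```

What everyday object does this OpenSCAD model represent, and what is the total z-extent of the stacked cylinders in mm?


A spool. The overall height is 307 mm.

Three coaxial cylinders, large–small–large — a spool. Two 15 mm flanges and a 277 mm core give 15 + 277 + 15 = 307 mm.


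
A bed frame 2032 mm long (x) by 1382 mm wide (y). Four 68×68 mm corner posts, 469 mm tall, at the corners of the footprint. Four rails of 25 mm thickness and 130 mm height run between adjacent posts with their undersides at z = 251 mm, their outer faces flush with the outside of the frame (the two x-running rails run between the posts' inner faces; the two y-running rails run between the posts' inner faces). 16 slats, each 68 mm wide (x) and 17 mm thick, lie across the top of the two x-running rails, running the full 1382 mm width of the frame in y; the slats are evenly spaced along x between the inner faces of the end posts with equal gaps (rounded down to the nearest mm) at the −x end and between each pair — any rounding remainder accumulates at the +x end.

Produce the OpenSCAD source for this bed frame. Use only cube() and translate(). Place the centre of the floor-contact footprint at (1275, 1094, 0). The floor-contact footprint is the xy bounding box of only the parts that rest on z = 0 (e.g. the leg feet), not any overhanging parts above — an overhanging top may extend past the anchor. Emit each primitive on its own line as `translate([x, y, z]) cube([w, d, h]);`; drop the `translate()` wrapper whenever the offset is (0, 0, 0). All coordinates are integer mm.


translate([259, 403, 0]) cube([68, 68, 469]);
translate([259, 1717, 0]) cube([68, 68, 469]);
translate([2223, 403, 0]) cube([68, 68, 469]);
translate([2223, 1717, 0]) cube([68, 68, 469]);
translate([327, 403, 251]) cube([1896, 25, 130]);
translate([327, 1760, 251]) cube([1896, 25, 130]);
translate([259, 471, 251]) cube([25, 1246, 130]);
translate([2266, 471, 251]) cube([25, 1246, 130]);
translate([374, 403, 381]) cube([68, 1382, 17]);
translate([489, 403, 381]) cube([68, 1382, 17]);
translate([604, 403, 381]) cube([68, 1382, 17]);
translate([719, 403, 381]) cube([68, 1382, 17]);
translate([834, 403, 381]) cube([68, 1382, 17]);
translate([949, 403, 381]) cube([68, 1382, 17]);
translate([1064, 403, 381]) cube([68, 1382, 17]);
translate([1179, 403, 381]) cube([68, 1382, 17]);
translate([1294, 403, 381]) cube([68, 1382, 17]);
translate([1409, 403, 381]) cube([68, 1382, 17]);
translate([1524, 403, 381]) cube([68, 1382, 17]);
translate([1639, 403, 381]) cube([68, 1382, 17]);
translate([1754, 403, 381]) cube([68, 1382, 17]);
translate([1869, 403, 381]) cube([68, 1382, 17]);
translate([1984, 403, 381]) cube([68, 1382, 17]);
translate([2099, 403, 381]) cube([68, 1382, 17]);


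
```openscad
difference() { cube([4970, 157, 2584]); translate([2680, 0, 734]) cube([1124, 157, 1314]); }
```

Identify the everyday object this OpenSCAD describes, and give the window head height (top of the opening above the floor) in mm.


A wall with a window opening. The window head height is 2048 mm.

A wall with a rectangular opening subtracted — a window. Sill at z = 734, opening 1314 mm tall, so the head is at 734 + 1314 = 2048 mm.


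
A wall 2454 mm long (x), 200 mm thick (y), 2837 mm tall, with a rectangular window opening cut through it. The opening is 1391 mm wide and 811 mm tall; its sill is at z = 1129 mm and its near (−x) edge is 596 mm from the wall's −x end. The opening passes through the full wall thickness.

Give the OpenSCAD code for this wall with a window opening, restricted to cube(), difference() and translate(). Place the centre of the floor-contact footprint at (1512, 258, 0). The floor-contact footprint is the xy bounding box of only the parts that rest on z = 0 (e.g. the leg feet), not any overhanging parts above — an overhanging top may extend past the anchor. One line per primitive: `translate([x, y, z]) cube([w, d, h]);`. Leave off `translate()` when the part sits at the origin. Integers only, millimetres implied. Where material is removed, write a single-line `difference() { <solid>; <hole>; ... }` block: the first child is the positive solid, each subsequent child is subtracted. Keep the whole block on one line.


difference() { translate([285, 158, 0]) cube([2454, 200, 2837]); translate([881, 158, 1129]) cube([1391, 200, 811]); }


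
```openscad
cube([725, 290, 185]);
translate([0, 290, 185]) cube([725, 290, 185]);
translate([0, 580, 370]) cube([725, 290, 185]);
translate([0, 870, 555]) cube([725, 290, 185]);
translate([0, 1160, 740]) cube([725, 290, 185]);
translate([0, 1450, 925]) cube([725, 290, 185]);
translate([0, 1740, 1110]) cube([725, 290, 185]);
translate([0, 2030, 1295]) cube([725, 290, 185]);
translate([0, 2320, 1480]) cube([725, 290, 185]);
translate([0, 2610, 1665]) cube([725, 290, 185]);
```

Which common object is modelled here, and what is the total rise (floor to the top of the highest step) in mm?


A staircase. The total rise is 1850 mm.

10 identical blocks, each offset up and back from the previous — a staircase. Each step is 185 mm tall and there are 10 of them, so the total rise is 10 × 185 = 1850 mm.


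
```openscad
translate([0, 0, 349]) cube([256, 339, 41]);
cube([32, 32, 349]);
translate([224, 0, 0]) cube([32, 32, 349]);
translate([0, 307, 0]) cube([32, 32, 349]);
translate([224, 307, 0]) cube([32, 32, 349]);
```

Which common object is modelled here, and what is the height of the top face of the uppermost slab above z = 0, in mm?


A stool. The seat height is 390 mm.

A 256×339×41 slab at z = 349 on four corner posts — a stool. The seat top is 349 + 41 = 390 mm.


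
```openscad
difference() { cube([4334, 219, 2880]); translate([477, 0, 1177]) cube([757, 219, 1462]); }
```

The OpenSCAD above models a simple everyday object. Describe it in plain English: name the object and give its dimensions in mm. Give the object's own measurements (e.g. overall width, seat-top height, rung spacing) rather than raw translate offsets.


A wall 4334 mm long (x), 219 mm thick (y), 2880 mm tall, with a rectangular window opening cut through it. The opening is 757 mm wide and 1462 mm tall; its sill is at z = 1177 mm and its near (−x) edge is 477 mm from the wall's −x end. The opening passes through the full wall thickness.


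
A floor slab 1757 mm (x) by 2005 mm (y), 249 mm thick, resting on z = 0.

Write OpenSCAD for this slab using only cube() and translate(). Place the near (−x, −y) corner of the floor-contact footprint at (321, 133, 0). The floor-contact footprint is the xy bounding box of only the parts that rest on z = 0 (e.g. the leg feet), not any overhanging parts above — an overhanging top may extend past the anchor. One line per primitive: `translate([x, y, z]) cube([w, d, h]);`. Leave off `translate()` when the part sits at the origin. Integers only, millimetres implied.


translate([321, 133, 0]) cube([1757, 2005, 249]);


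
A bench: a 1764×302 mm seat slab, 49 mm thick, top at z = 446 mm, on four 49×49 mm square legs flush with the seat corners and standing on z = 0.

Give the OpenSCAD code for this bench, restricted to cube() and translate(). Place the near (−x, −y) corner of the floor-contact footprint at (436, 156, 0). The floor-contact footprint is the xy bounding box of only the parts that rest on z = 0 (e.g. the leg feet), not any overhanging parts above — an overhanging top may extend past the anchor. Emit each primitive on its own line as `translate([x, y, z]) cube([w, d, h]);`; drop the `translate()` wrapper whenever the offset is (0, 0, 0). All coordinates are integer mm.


translate([436, 156, 397]) cube([1764, 302, 49]);
translate([436, 156, 0]) cube([49, 49, 397]);
translate([436, 409, 0]) cube([49, 49, 397]);
translate([2151, 156, 0]) cube([49, 49, 397]);
translate([2151, 409, 0]) cube([49, 49, 397]);


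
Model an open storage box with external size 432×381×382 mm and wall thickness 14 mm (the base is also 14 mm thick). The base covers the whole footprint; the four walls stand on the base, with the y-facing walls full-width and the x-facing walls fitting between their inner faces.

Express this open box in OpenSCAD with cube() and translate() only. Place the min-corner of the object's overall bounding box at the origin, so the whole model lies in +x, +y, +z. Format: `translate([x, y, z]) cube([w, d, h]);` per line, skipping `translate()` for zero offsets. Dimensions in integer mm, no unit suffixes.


cube([432, 381, 14]);
translate([0, 0, 14]) cube([432, 14, 368]);
translate([0, 367, 14]) cube([432, 14, 368]);
translate([0, 14, 14]) cube([14, 353, 368]);
translate([418, 14, 14]) cube([14, 353, 368]);


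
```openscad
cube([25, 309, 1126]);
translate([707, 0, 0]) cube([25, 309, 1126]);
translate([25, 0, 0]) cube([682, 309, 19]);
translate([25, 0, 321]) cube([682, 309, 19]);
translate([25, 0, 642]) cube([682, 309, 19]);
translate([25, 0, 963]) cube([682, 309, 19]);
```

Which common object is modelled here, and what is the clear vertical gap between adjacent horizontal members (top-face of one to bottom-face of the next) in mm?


A bookshelf. The clear shelf gap is 302 mm.

Two tall side panels with 4 horizontal boards between them — a bookshelf. The first two shelf undersides are at z = 0 and z = 321; with shelf thickness 19, the clear gap is 321 − 0 − 19 = 302 mm.


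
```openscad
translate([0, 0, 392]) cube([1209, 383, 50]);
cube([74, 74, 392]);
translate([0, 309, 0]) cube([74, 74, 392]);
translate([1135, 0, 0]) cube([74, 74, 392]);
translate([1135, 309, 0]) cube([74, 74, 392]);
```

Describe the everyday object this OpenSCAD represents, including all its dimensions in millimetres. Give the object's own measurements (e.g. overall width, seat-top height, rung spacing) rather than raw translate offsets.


A long wooden bench with a 1209 mm (x) × 383 mm (y) seat, 50 mm thick, its top surface 442 mm above the floor. Four 74 mm square legs at the seat corners, flush with the edges, run from z = 0 to the seat underside.


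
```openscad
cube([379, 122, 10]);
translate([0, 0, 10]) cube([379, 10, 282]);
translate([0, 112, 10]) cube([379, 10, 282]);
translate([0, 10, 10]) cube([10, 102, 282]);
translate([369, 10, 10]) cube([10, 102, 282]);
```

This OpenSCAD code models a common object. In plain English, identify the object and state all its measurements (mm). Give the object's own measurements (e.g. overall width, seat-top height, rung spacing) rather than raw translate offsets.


An open-topped rectangular box: outside dimensions 379×122×292 mm, with a uniform wall and base thickness of 10 mm. The base is a full 379×122 slab on the floor; four walls sit on top of the base. The front and back walls (the −y and +y sides) span the full width; the two side walls fit between them.


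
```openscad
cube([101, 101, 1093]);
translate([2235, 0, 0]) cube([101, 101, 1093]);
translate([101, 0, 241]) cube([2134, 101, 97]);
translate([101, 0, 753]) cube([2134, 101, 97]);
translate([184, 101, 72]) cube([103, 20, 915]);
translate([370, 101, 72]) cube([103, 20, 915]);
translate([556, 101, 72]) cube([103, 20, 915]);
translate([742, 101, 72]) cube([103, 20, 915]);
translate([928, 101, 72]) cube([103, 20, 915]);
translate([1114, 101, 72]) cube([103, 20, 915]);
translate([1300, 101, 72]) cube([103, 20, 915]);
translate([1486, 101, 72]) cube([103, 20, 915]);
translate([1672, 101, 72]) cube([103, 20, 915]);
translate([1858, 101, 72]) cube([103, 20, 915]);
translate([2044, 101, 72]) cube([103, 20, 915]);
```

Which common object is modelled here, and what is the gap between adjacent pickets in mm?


A fence section. The picket gap is 83 mm.

Two posts, two rails, 11 pickets — a fence section. Span 2134 mm holds 11 pickets of 103 mm with 12 equal gaps: ⌊(2134 − 11·103) / 12⌋ = 83 mm.


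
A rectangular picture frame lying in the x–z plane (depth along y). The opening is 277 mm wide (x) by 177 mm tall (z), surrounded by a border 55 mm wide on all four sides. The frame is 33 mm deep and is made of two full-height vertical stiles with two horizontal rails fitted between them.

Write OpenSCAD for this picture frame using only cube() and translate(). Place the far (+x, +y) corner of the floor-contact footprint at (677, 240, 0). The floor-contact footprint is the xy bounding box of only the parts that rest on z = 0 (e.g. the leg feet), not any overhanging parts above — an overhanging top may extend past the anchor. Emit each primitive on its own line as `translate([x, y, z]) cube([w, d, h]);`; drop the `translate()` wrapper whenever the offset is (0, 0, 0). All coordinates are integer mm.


translate([290, 207, 0]) cube([55, 33, 287]);
translate([622, 207, 0]) cube([55, 33, 287]);
translate([345, 207, 0]) cube([277, 33, 55]);
translate([345, 207, 232]) cube([277, 33, 55]);


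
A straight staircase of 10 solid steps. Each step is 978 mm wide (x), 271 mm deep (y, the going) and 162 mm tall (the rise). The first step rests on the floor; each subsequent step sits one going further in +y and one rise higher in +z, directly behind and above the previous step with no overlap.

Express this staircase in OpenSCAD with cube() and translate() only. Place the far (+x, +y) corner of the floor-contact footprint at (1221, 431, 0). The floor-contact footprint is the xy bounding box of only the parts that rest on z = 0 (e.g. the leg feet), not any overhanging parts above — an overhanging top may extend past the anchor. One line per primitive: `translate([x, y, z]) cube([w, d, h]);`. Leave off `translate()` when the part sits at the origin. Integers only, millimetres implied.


translate([243, 160, 0]) cube([978, 271, 162]);
translate([243, 431, 162]) cube([978, 271, 162]);
translate([243, 702, 324]) cube([978, 271, 162]);
translate([243, 973, 486]) cube([978, 271, 162]);
translate([243, 1244, 648]) cube([978, 271, 162]);
translate([243, 1515, 810]) cube([978, 271, 162]);
translate([243, 1786, 972]) cube([978, 271, 162]);
translate([243, 2057, 1134]) cube([978, 271, 162]);
translate([243, 2328, 1296]) cube([978, 271, 162]);
translate([243, 2599, 1458]) cube([978, 271, 162]);


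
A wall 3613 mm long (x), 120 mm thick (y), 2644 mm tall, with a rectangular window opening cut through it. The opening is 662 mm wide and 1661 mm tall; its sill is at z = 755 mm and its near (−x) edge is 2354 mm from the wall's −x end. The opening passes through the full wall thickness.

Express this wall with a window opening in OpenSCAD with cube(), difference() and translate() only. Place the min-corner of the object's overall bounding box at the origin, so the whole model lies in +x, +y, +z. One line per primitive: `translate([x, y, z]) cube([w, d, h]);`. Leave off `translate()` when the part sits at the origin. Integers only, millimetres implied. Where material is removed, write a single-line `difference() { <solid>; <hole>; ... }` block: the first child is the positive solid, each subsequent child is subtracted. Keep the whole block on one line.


difference() { cube([3613, 120, 2644]); translate([2354, 0, 755]) cube([662, 120, 1661]); }


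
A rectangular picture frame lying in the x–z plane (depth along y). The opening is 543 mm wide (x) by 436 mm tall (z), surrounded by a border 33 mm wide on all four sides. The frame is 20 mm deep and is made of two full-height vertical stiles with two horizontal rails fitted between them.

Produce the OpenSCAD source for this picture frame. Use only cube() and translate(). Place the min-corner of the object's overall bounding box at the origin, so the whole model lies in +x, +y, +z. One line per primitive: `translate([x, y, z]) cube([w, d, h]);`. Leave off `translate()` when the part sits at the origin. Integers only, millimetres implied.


cube([33, 20, 502]);
translate([576, 0, 0]) cube([33, 20, 502]);
translate([33, 0, 0]) cube([543, 20, 33]);
translate([33, 0, 469]) cube([543, 20, 33]);


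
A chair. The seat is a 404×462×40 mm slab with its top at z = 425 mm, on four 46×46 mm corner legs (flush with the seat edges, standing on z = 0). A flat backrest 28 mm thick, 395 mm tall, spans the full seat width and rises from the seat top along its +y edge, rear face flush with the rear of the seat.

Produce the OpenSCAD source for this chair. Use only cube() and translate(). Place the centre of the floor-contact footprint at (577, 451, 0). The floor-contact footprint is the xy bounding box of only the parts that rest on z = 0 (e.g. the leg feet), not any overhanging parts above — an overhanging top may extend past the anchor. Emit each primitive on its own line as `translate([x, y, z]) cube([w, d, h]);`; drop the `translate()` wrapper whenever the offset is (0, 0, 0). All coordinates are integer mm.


// leg_h = 425 - 40 = 385
translate([375, 220, 385]) cube([404, 462, 40]);
translate([375, 220, 0]) cube([46, 46, 385]);
translate([733, 220, 0]) cube([46, 46, 385]);
translate([375, 636, 0]) cube([46, 46, 385]);
translate([733, 636, 0]) cube([46, 46, 385]);
translate([375, 654, 425]) cube([404, 28, 395]);


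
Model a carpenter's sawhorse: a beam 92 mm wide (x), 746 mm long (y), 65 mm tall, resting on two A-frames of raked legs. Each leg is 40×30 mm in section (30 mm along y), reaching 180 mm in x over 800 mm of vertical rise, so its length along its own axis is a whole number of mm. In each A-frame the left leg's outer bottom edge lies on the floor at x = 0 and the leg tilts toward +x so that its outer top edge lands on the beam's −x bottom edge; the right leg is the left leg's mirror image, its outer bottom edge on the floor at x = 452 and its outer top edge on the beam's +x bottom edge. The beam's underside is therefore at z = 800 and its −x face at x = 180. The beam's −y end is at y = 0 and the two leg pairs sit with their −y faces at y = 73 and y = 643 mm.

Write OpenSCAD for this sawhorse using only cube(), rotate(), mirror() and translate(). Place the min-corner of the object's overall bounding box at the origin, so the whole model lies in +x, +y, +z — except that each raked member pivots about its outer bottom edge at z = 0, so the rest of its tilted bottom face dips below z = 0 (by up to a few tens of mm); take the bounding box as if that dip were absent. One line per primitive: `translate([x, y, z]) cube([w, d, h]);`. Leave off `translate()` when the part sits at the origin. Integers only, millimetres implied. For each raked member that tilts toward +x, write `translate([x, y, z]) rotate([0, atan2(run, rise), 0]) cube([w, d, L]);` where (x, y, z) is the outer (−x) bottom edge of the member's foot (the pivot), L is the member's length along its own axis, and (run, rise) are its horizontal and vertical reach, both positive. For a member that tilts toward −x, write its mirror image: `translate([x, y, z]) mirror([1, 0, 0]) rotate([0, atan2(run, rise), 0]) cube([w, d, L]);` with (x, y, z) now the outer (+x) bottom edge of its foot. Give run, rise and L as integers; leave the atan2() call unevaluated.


translate([180, 0, 800]) cube([92, 746, 65]);
translate([0, 73, 0]) rotate([0, atan2(180, 800), 0]) cube([40, 30, 820]);
translate([452, 73, 0]) mirror([1, 0, 0]) rotate([0, atan2(180, 800), 0]) cube([40, 30, 820]);
translate([0, 643, 0]) rotate([0, atan2(180, 800), 0]) cube([40, 30, 820]);
translate([452, 643, 0]) mirror([1, 0, 0]) rotate([0, atan2(180, 800), 0]) cube([40, 30, 820]);
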